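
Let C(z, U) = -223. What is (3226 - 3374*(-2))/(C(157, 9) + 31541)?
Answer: 4987/15659 ≈ 0.31847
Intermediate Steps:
(3226 - 3374*(-2))/(C(157, 9) + 31541) = (3226 - 3374*(-2))/(-223 + 31541) = (3226 + 6748)/31318 = 9974*(1/31318) = 4987/15659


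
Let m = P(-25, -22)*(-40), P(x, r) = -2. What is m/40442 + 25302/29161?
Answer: 512798182/589664581 ≈ 0.86964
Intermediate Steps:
m = 80 (m = -2*(-40) = 80)
m/40442 + 25302/29161 = 80/40442 + 25302/29161 = 80*(1/40442) + 25302*(1/29161) = 40/20221 + 25302/29161 = 512798182/589664581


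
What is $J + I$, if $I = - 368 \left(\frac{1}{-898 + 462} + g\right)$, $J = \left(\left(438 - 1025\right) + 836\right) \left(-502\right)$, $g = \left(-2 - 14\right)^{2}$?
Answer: $- \frac{23893362}{109} \approx -2.1921 \cdot 10^{5}$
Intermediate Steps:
$g = 256$ ($g = \left(-16\right)^{2} = 256$)
$J = -124998$ ($J = \left(-587 + 836\right) \left(-502\right) = 249 \left(-502\right) = -124998$)
$I = - \frac{10268580}{109}$ ($I = - 368 \left(\frac{1}{-898 + 462} + 256\right) = - 368 \left(\frac{1}{-436} + 256\right) = - 368 \left(- \frac{1}{436} + 256\right) = \left(-368\right) \frac{111615}{436} = - \frac{10268580}{109} \approx -94207.0$)
$J + I = -124998 - \frac{10268580}{109} = - \frac{23893362}{109}$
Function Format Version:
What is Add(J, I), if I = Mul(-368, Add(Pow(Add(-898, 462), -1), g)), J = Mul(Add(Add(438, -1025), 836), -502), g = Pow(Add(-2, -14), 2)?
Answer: Rational(-23893362, 109) ≈ -2.1921e+5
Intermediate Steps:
g = 256 (g = Pow(-16, 2) = 256)
J = -124998 (J = Mul(Add(-587, 836), -502) = Mul(249, -502) = -124998)
I = Rational(-10268580, 109) (I = Mul(-368, Add(Pow(Add(-898, 462), -1), 256)) = Mul(-368, Add(Pow(-436, -1), 256)) = Mul(-368, Add(Rational(-1, 436), 256)) = Mul(-368, Rational(111615, 436)) = Rational(-10268580, 109) ≈ -94207.)
Add(J, I) = Add(-124998, Rational(-10268580, 109)) = Rational(-23893362, 109)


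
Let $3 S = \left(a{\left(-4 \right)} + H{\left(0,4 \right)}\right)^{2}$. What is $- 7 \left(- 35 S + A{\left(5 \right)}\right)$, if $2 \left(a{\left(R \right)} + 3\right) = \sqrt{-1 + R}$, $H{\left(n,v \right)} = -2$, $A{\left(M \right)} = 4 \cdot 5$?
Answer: $\frac{21595}{12} - \frac{1225 i \sqrt{5}}{3} \approx 1799.6 - 913.06 i$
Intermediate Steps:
$A{\left(M \right)} = 20$
$a{\left(R \right)} = -3 + \frac{\sqrt{-1 + R}}{2}$
$S = \frac{\left(-5 + \frac{i \sqrt{5}}{2}\right)^{2}}{3}$ ($S = \frac{\left(\left(-3 + \frac{\sqrt{-1 - 4}}{2}\right) - 2\right)^{2}}{3} = \frac{\left(\left(-3 + \frac{\sqrt{-5}}{2}\right) - 2\right)^{2}}{3} = \frac{\left(\left(-3 + \frac{i \sqrt{5}}{2}\right) - 2\right)^{2}}{3} = \frac{\left(-5 + \frac{i \sqrt{5}}{2}\right)^{2}}{3} \approx 7.9167 - 3.7268 i$)
$- 7 \left(- 35 S + A{\left(5 \right)}\right) = - 7 \left(- 35 \frac{\left(10 - i \sqrt{5}\right)^{2}}{12} + 20\right) = - 7 \left(- \frac{35 \left(10 - i \sqrt{5}\right)^{2}}{12} + 20\right) = - 7 \left(20 - \frac{35 \left(10 - i \sqrt{5}\right)^{2}}{12}\right) = -140 + \frac{245 \left(10 - i \sqrt{5}\right)^{2}}{12}$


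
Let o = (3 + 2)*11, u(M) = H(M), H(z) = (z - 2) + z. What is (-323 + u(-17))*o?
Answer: -19745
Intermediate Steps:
H(z) = -2 + 2*z (H(z) = (-2 + z) + z = -2 + 2*z)
u(M) = -2 + 2*M
o = 55 (o = 5*11 = 55)
(-323 + u(-17))*o = (-323 + (-2 + 2*(-17)))*55 = (-323 + (-2 - 34))*55 = (-323 - 36)*55 = -359*55 = -19745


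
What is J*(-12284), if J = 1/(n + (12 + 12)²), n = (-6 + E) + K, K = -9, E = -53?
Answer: -3071/127 ≈ -24.181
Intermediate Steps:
n = -68 (n = (-6 - 53) - 9 = -59 - 9 = -68)
J = 1/508 (J = 1/(-68 + (12 + 12)²) = 1/(-68 + 24²) = 1/(-68 + 576) = 1/508 ≈ 0.0019685)
J*(-12284) = (1/508)*(-12284) = -3071/127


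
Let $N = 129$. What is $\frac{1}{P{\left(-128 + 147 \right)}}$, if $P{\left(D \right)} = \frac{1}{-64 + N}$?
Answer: $65$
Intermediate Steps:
$P{\left(D \right)} = \frac{1}{65}$ ($P{\left(D \right)} = \frac{1}{-64 + 129} = \frac{1}{65}$)
$\frac{1}{P{\left(-128 + 147 \right)}} = \frac{1}{\frac{1}{65}} = 65$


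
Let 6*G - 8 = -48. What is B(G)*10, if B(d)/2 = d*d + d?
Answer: 6800/9 ≈ 755.56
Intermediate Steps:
G = -20/3 (G = 4/3 + (⅙)*(-48) = 4/3 - 8 = -20/3 ≈ -6.6667)
B(d) = 2*d + 2*d² (B(d) = 2*(d*d + d) = 2*(d² + d) = 2*(d + d²) = 2*d + 2*d²)
B(G)*10 = (2*(-20/3)*(1 - 20/3))*10 = (2*(-20/3)*(-17/3))*10 = (680/9)*10 = 6800/9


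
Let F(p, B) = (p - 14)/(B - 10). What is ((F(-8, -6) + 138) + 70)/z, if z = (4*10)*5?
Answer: 67/64 ≈ 1.0469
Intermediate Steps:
F(p, B) = (-14 + p)/(-10 + B)
z = 200 (z = 40*5 = 200)
((F(-8, -6) + 138) + 70)/z = (((-14 - 8)/(-10 - 6) + 138) + 70)/200 = ((-22/(-16) + 138) + 70)*(1/200) = ((-1/16*(-22) + 138) + 70)*(1/200) = ((11/8 + 138) + 70)*(1/200) = (1115/8 + 70)*(1/200) = (1675/8)*(1/200) = 67/64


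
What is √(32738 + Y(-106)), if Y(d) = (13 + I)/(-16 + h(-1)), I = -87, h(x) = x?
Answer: 2*√2365635/17 ≈ 180.95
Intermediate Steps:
Y(d) = 74/17 (Y(d) = (13 - 87)/(-16 - 1) = -74/(-17) = -74*(-1/17) = 74/17)
√(32738 + Y(-106)) = √(32738 + 74/17) = √(556620/17) = 2*√2365635/17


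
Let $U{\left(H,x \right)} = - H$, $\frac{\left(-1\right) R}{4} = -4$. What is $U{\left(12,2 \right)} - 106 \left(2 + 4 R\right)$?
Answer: $-7008$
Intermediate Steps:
$R = 16$ ($R = \left(-4\right) \left(-4\right) = 16$)
$U{\left(12,2 \right)} - 106 \left(2 + 4 R\right) = \left(-1\right) 12 - 106 \left(2 + 4 \cdot 16\right) = -12 - 106 \left(2 + 64\right) = -12 - 6996 = -7008$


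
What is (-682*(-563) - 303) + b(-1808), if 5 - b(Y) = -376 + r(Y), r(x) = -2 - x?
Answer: 382238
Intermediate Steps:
b(Y) = 383 + Y (b(Y) = 5 - (-376 + (-2 - Y)) = 5 - (-378 - Y) = 5 + (378 + Y) = 383 + Y)
(-682*(-563) - 303) + b(-1808) = (-682*(-563) - 303) + (383 - 1808) = (383966 - 303) - 1425 = 383663 - 1425 = 382238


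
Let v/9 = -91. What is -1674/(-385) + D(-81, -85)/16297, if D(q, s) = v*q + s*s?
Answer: 55603318/6274345 ≈ 8.8620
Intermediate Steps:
v = -819 (v = 9*(-91) = -819)
D(q, s) = s**2 - 819*q (D(q, s) = -819*q + s*s = -819*q + s**2 = s**2 - 819*q)
-1674/(-385) + D(-81, -85)/16297 = -1674/(-385) + ((-85)**2 - 819*(-81))/16297 = -1674*(-1/385) + (7225 + 66339)*(1/16297) = 1674/385 + 73564*(1/16297) = 1674/385 + 73564/16297 = 55603318/6274345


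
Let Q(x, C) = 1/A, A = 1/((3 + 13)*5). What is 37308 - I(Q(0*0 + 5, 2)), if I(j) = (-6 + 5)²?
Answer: 37307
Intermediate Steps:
A = 1/80 (A = (⅕)/16 = (1/16)*(⅕) = 1/80 ≈ 0.012500)
Q(x, C) = 80 (Q(x, C) = 1/(1/80) = 80)
I(j) = 1 (I(j) = (-1)² = 1)
37308 - I(Q(0*0 + 5, 2)) = 37308 - 1*1 = 37308 - 1 = 37307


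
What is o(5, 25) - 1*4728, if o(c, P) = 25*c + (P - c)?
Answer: -4583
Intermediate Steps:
o(c, P) = P + 24*c
o(5, 25) - 1*4728 = (25 + 24*5) - 1*4728 = (25 + 120) - 4728 = 145 - 4728 = -4583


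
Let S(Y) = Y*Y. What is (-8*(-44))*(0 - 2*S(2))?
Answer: -2816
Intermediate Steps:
S(Y) = Y²
(-8*(-44))*(0 - 2*S(2)) = (-8*(-44))*(0 - 2*2²) = 352*(0 - 2*4) = 352*(0 - 8) = 352*(-8) = -2816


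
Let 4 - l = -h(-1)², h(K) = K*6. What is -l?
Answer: -40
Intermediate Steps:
h(K) = 6*K
l = 40 (l = 4 - (-1)*(6*(-1))² = 4 - (-1)*(-6)² = 4 - (-1)*36 = 4 - 1*(-36) = 4 + 36 = 40)
-l = -1*40 = -40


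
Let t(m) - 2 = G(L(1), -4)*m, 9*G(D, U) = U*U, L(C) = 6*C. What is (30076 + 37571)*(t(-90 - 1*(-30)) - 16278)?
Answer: -1108238252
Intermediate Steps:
G(D, U) = U**2/9 (G(D, U) = (U*U)/9 = U**2/9)
t(m) = 2 + 16*m/9 (t(m) = 2 + ((1/9)*(-4)**2)*m = 2 + ((1/9)*16)*m = 2 + 16*m/9)
(30076 + 37571)*(t(-90 - 1*(-30)) - 16278) = (30076 + 37571)*((2 + 16*(-90 - 1*(-30))/9) - 16278) = 67647*((2 + 16*(-90 + 30)/9) - 16278) = 67647*((2 + (16/9)*(-60)) - 16278) = 67647*((2 - 320/3) - 16278) = 67647*(-314/3 - 16278) = 67647*(-49148/3) = -1108238252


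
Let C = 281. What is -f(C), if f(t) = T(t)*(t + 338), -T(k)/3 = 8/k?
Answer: 14856/281 ≈ 52.868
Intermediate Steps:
T(k) = -24/k
f(t) = -24*(338 + t)/t (f(t) = (-24/t)*(t + 338) = (-24/t)*(338 + t) = -24*(338 + t)/t)
-f(C) = -(-24 - 8112/281) = -1*(-14856/281) = 14856/281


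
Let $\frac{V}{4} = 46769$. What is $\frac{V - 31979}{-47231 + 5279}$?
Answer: $- \frac{2721}{736} \approx -3.697$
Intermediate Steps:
$V = 187076$ ($V = 4 \cdot 46769 = 187076$)
$\frac{V - 31979}{-47231 + 5279} = \frac{187076 - 31979}{-47231 + 5279} = \frac{155097}{-41952} = 155097 \left(- \frac{1}{41952}\right) = - \frac{2721}{736}$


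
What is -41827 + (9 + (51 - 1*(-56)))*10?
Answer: -40667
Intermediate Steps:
-41827 + (9 + (51 - 1*(-56)))*10 = -41827 + (9 + (51 + 56))*10 = -41827 + (9 + 107)*10 = -41827 + 116*10 = -41827 + 1160 = -40667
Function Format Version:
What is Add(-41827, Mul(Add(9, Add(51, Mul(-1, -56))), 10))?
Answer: -40667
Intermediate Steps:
Add(-41827, Mul(Add(9, Add(51, Mul(-1, -56))), 10)) = Add(-41827, Mul(Add(9, Add(51, 56)), 10)) = Add(-41827, Mul(Add(9, 107), 10)) = Add(-41827, Mul(116, 10)) = Add(-41827, 1160) = -40667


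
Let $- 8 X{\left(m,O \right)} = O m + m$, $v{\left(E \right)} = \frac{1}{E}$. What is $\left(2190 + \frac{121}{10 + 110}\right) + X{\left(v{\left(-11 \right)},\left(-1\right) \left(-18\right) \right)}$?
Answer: $\frac{361552}{165} \approx 2191.2$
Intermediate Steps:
$X{\left(m,O \right)} = - \frac{m}{8} - \frac{O m}{8}$ ($X{\left(m,O \right)} = - \frac{O m + m}{8} = - \frac{m + O m}{8} = - \frac{m}{8} - \frac{O m}{8}$)
$\left(2190 + \frac{121}{10 + 110}\right) + X{\left(v{\left(-11 \right)},\left(-1\right) \left(-18\right) \right)} = \left(2190 + \frac{121}{10 + 110}\right) - \frac{1 - -18}{8 \left(-11\right)} = \left(2190 + \frac{121}{120}\right) - - \frac{1 + 18}{88} = \left(2190 + 121 \cdot \frac{1}{120}\right) - \left(- \frac{1}{88}\right) 19 = \left(2190 + \frac{121}{120}\right) + \frac{19}{88} = \frac{262921}{120} + \frac{19}{88} = \frac{361552}{165}$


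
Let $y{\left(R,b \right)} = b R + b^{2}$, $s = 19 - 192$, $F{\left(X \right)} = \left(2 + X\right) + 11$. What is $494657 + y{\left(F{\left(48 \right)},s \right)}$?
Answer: $514033$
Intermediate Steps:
$F{\left(X \right)} = 13 + X$
$s = -173$ ($s = 19 - 192 = -173$)
$y{\left(R,b \right)} = b^{2} + R b$ ($y{\left(R,b \right)} = R b + b^{2} = b^{2} + R b$)
$494657 + y{\left(F{\left(48 \right)},s \right)} = 494657 - 173 \left(\left(13 + 48\right) - 173\right) = 494657 - 173 \left(61 - 173\right) = 494657 - -19376 = 494657 + 19376 = 514033$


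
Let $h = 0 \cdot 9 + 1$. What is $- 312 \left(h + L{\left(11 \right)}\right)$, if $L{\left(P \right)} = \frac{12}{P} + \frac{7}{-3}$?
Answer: $\frac{832}{11} \approx 75.636$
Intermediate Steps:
$h = 1$ ($h = 0 + 1 = 1$)
$L{\left(P \right)} = - \frac{7}{3} + \frac{12}{P}$ ($L{\left(P \right)} = \frac{12}{P} + 7 \left(- \frac{1}{3}\right) = \frac{12}{P} - \frac{7}{3} = - \frac{7}{3} + \frac{12}{P}$)
$- 312 \left(h + L{\left(11 \right)}\right) = - 312 \left(1 - \left(\frac{7}{3} - \frac{12}{11}\right)\right) = - 312 \left(1 + \left(- \frac{7}{3} + 12 \cdot \frac{1}{11}\right)\right) = - 312 \left(1 + \left(- \frac{7}{3} + \frac{12}{11}\right)\right) = - 312 \left(1 - \frac{41}{33}\right) = \left(-312\right) \left(- \frac{8}{33}\right) = \frac{832}{11}$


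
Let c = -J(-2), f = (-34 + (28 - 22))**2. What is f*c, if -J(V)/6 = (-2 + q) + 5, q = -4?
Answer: -4704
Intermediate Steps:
J(V) = 6 (J(V) = -6*((-2 - 4) + 5) = -6*(-6 + 5) = -6*(-1) = 6)
f = 784 (f = (-34 + 6)**2 = (-28)**2 = 784)
c = -6 (c = -1*6 = -6)
f*c = 784*(-6) = -4704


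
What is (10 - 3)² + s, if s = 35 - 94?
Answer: -10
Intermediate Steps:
s = -59
(10 - 3)² + s = (10 - 3)² - 59 = 7² - 59 = 49 - 59 = -10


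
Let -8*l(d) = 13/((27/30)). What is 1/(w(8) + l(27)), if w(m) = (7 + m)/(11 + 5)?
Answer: -144/125 ≈ -1.1520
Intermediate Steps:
w(m) = 7/16 + m/16 (w(m) = (7 + m)/16 = (7 + m)*(1/16) = 7/16 + m/16)
l(d) = -65/36 (l(d) = -13/(8*(27/30)) = -13/(8*(27*(1/30))) = -13/(8*9/10) = -13*10/(8*9) = -⅛*130/9 = -65/36)
1/(w(8) + l(27)) = 1/((7/16 + (1/16)*8) - 65/36) = 1/((7/16 + ½) - 65/36) = 1/(15/16 - 65/36) = 1/(-125/144) = -144/125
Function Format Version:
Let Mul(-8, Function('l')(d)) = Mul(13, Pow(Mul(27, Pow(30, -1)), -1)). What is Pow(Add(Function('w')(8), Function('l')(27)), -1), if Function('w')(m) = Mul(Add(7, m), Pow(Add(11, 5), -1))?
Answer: Rational(-144, 125) ≈ -1.1520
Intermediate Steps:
Function('w')(m) = Add(Rational(7, 16), Mul(Rational(1, 16), m)) (Function('w')(m) = Mul(Add(7, m), Pow(16, -1)) = Mul(Add(7, m), Rational(1, 16)) = Add(Rational(7, 16), Mul(Rational(1, 16), m)))
Function('l')(d) = Rational(-65, 36) (Function('l')(d) = Mul(Rational(-1, 8), Mul(13, Pow(Mul(27, Pow(30, -1)), -1))) = Mul(Rational(-1, 8), Mul(13, Pow(Mul(27, Rational(1, 30)), -1))) = Mul(Rational(-1, 8), Mul(13, Pow(Rational(9, 10), -1))) = Mul(Rational(-1, 8), Mul(13, Rational(10, 9))) = Mul(Rational(-1, 8), Rational(130, 9)) = Rational(-65, 36))
Pow(Add(Function('w')(8), Function('l')(27)), -1) = Pow(Add(Add(Rational(7, 16), Mul(Rational(1, 16), 8)), Rational(-65, 36)), -1) = Pow(Add(Add(Rational(7, 16), Rational(1, 2)), Rational(-65, 36)), -1) = Pow(Add(Rational(15, 16), Rational(-65, 36)), -1) = Pow(Rational(-125, 144), -1) = Rational(-144, 125)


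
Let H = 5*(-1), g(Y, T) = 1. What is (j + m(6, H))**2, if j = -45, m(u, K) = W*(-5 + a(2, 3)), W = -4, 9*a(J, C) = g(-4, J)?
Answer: 52441/81 ≈ 647.42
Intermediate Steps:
a(J, C) = 1/9 (a(J, C) = (1/9)*1 = 1/9)
H = -5
m(u, K) = 176/9 (m(u, K) = -4*(-5 + 1/9) = -4*(-44/9) = 176/9)
(j + m(6, H))**2 = (-45 + 176/9)**2 = (-229/9)**2 = 52441/81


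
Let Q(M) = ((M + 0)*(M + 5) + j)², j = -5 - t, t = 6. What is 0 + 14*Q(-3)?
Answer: 4046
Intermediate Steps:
j = -11 (j = -5 - 1*6 = -5 - 6 = -11)
Q(M) = (-11 + M*(5 + M))² (Q(M) = ((M + 0)*(M + 5) - 11)² = (M*(5 + M) - 11)² = (-11 + M*(5 + M))²)
0 + 14*Q(-3) = 0 + 14*(-11 + (-3)² + 5*(-3))² = 0 + 14*(-11 + 9 - 15)² = 0 + 14*(-17)² = 0 + 14*289 = 0 + 4046 = 4046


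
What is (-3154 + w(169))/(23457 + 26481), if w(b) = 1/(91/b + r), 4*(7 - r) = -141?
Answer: -501257/7936575 ≈ -0.063158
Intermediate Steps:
r = 169/4 (r = 7 - ¼*(-141) = 7 + 141/4 = 169/4 ≈ 42.250)
w(b) = 1/(169/4 + 91/b) (w(b) = 1/(91/b + 169/4) = 1/(169/4 + 91/b))
(-3154 + w(169))/(23457 + 26481) = (-3154 + (4/13)*169/(28 + 13*169))/(23457 + 26481) = (-3154 + (4/13)*169/(28 + 2197))/49938 = (-3154 + (4/13)*169/2225)*(1/49938) = (-3154 + (4/13)*169*(1/2225))*(1/49938) = (-3154 + 52/2225)*(1/49938) = -7017598/2225*1/49938 = -501257/7936575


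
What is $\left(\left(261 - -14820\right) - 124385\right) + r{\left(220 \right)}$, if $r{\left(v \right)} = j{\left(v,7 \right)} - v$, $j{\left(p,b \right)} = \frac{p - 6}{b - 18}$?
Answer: $- \frac{1204978}{11} \approx -1.0954 \cdot 10^{5}$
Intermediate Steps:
$j{\left(p,b \right)} = \frac{-6 + p}{-18 + b}$
$r{\left(v \right)} = \frac{6}{11} - \frac{12 v}{11}$ ($r{\left(v \right)} = \frac{-6 + v}{-18 + 7} - v = \frac{-6 + v}{-11} - v = - \frac{-6 + v}{11} - v = \left(\frac{6}{11} - \frac{v}{11}\right) - v = \frac{6}{11} - \frac{12 v}{11}$)
$\left(\left(261 - -14820\right) - 124385\right) + r{\left(220 \right)} = \left(\left(261 - -14820\right) - 124385\right) + \left(\frac{6}{11} - 240\right) = \left(\left(261 + 14820\right) - 124385\right) + \left(\frac{6}{11} - 240\right) = \left(15081 - 124385\right) - \frac{2634}{11} = -109304 - \frac{2634}{11} = - \frac{1204978}{11}$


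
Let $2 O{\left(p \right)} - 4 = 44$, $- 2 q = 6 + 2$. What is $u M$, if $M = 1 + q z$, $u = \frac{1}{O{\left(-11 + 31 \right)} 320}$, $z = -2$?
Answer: $\frac{3}{2560} \approx 0.0011719$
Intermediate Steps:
$q = -4$ ($q = - \frac{6 + 2}{2} = \left(- \frac{1}{2}\right) 8 = -4$)
$O{\left(p \right)} = 24$ ($O{\left(p \right)} = 2 + \frac{1}{2} \cdot 44 = 2 + 22 = 24$)
$u = \frac{1}{7680}$ ($u = \frac{1}{24 \cdot 320} = \frac{1}{24} \cdot \frac{1}{320} = \frac{1}{7680} \approx 0.00013021$)
$M = 9$ ($M = 1 - -8 = 1 + 8 = 9$)
$u M = \frac{1}{7680} \cdot 9 = \frac{3}{2560}$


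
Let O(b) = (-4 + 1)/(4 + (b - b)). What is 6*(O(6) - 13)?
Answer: -165/2 ≈ -82.500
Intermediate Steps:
O(b) = -3/4 (O(b) = -3/(4 + 0) = -3/4)
6*(O(6) - 13) = 6*(-3/4 - 13) = 6*(-55/4) = -165/2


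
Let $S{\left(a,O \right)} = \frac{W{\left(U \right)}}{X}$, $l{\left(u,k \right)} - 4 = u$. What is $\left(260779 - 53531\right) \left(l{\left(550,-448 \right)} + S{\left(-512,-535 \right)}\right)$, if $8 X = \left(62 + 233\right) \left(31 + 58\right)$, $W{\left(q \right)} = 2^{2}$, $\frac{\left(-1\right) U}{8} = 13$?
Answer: $\frac{3014484748896}{26255} \approx 1.1482 \cdot 10^{8}$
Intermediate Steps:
$U = -104$ ($U = \left(-8\right) 13 = -104$)
$l{\left(u,k \right)} = 4 + u$
$W{\left(q \right)} = 4$
$X = \frac{26255}{8}$ ($X = \frac{\left(62 + 233\right) \left(31 + 58\right)}{8} = \frac{295 \cdot 89}{8} = \frac{1}{8} \cdot 26255 = \frac{26255}{8} \approx 3281.9$)
$S{\left(a,O \right)} = \frac{32}{26255}$ ($S{\left(a,O \right)} = \frac{4}{\frac{26255}{8}} = 4 \cdot \frac{8}{26255} = \frac{32}{26255}$)
$\left(260779 - 53531\right) \left(l{\left(550,-448 \right)} + S{\left(-512,-535 \right)}\right) = \left(260779 - 53531\right) \left(\left(4 + 550\right) + \frac{32}{26255}\right) = 207248 \left(554 + \frac{32}{26255}\right) = 207248 \cdot \frac{14545302}{26255} = \frac{3014484748896}{26255}$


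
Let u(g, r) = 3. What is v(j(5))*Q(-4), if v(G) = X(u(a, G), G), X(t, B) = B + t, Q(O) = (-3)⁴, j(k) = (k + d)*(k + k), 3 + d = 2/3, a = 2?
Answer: 2403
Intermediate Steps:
d = -7/3 (d = -3 + 2/3 = -3 + 2*(⅓) = -3 + ⅔ = -7/3 ≈ -2.3333)
j(k) = 2*k*(-7/3 + k) (j(k) = (k - 7/3)*(k + k) = (-7/3 + k)*(2*k) = 2*k*(-7/3 + k))
Q(O) = 81
v(G) = 3 + G (v(G) = G + 3 = 3 + G)
v(j(5))*Q(-4) = (3 + (⅔)*5*(-7 + 3*5))*81 = (3 + (⅔)*5*(-7 + 15))*81 = (3 + (⅔)*5*8)*81 = (3 + 80/3)*81 = (89/3)*81 = 2403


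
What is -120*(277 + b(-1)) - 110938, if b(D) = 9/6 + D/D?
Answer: -144478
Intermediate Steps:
b(D) = 5/2 (b(D) = 9*(⅙) + 1 = 3/2 + 1 = 5/2)
-120*(277 + b(-1)) - 110938 = -120*(277 + 5/2) - 110938 = -120*559/2 - 110938 = -33540 - 110938 = -144478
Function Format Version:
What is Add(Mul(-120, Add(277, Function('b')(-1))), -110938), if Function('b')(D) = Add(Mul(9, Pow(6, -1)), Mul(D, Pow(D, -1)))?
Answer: -144478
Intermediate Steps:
Function('b')(D) = Rational(5, 2) (Function('b')(D) = Add(Mul(9, Rational(1, 6)), 1) = Add(Rational(3, 2), 1) = Rational(5, 2))
Add(Mul(-120, Add(277, Function('b')(-1))), -110938) = Add(Mul(-120, Add(277, Rational(5, 2))), -110938) = Add(Mul(-120, Rational(559, 2)), -110938) = Add(-33540, -110938) = -144478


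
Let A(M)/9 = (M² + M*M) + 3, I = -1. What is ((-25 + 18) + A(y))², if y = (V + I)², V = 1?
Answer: 400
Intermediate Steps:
y = 0 (y = (1 - 1)² = 0² = 0)
A(M) = 27 + 18*M² (A(M) = 9*((M² + M*M) + 3) = 9*((M² + M²) + 3) = 9*(2*M² + 3) = 9*(3 + 2*M²) = 27 + 18*M²)
((-25 + 18) + A(y))² = ((-25 + 18) + (27 + 18*0²))² = (-7 + (27 + 18*0))² = (-7 + (27 + 0))² = (-7 + 27)² = 20² = 400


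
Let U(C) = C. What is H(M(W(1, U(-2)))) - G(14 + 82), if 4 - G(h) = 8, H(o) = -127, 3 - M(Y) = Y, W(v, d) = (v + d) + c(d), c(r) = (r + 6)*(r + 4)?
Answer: -123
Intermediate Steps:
c(r) = (4 + r)*(6 + r) (c(r) = (6 + r)*(4 + r) = (4 + r)*(6 + r))
W(v, d) = 24 + v + d² + 11*d (W(v, d) = (v + d) + (24 + d² + 10*d) = (d + v) + (24 + d² + 10*d) = 24 + v + d² + 11*d)
M(Y) = 3 - Y
G(h) = -4 (G(h) = 4 - 1*8 = 4 - 8 = -4)
H(M(W(1, U(-2)))) - G(14 + 82) = -127 - 1*(-4) = -127 + 4 = -123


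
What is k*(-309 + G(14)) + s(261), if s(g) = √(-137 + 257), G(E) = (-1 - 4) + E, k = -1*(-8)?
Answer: -2400 + 2*√30 ≈ -2389.0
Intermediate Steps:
k = 8
G(E) = -5 + E
s(g) = 2*√30 (s(g) = √120 = 2*√30)
k*(-309 + G(14)) + s(261) = 8*(-309 + (-5 + 14)) + 2*√30 = 8*(-309 + 9) + 2*√30 = 8*(-300) + 2*√30 = -2400 + 2*√30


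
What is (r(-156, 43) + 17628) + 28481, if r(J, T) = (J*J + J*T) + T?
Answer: 63780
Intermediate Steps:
r(J, T) = T + J² + J*T (r(J, T) = (J² + J*T) + T = T + J² + J*T)
(r(-156, 43) + 17628) + 28481 = ((43 + (-156)² - 156*43) + 17628) + 28481 = ((43 + 24336 - 6708) + 17628) + 28481 = (17671 + 17628) + 28481 = 35299 + 28481 = 63780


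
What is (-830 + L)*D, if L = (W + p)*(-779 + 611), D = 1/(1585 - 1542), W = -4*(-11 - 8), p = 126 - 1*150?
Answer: -9566/43 ≈ -222.47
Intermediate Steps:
p = -24 (p = 126 - 150 = -24)
W = 76 (W = -4*(-19) = 76)
D = 1/43 ≈ 0.023256
L = -8736 (L = (76 - 24)*(-779 + 611) = 52*(-168) = -8736)
(-830 + L)*D = (-830 - 8736)*(1/43) = -9566*1/43 = -9566/43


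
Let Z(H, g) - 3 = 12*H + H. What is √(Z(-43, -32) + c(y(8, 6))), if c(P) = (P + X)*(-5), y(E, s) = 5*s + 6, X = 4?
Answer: 6*I*√21 ≈ 27.495*I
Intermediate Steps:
Z(H, g) = 3 + 13*H (Z(H, g) = 3 + (12*H + H) = 3 + 13*H)
y(E, s) = 6 + 5*s
c(P) = -20 - 5*P (c(P) = (P + 4)*(-5) = (4 + P)*(-5) = -20 - 5*P)
√(Z(-43, -32) + c(y(8, 6))) = √((3 + 13*(-43)) + (-20 - 5*(6 + 5*6))) = √((3 - 559) + (-20 - 5*(6 + 30))) = √(-556 + (-20 - 5*36)) = √(-556 + (-20 - 180)) = √(-556 - 200) = √(-756) = 6*I*√21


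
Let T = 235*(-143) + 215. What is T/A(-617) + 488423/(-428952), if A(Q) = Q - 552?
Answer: 1964534399/71634984 ≈ 27.424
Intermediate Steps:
A(Q) = -552 + Q
T = -33390 (T = -33605 + 215 = -33390)
T/A(-617) + 488423/(-428952) = -33390/(-552 - 617) + 488423/(-428952) = -33390/(-1169) + 488423*(-1/428952) = -33390*(-1/1169) - 488423/428952 = 4770/167 - 488423/428952 = 1964534399/71634984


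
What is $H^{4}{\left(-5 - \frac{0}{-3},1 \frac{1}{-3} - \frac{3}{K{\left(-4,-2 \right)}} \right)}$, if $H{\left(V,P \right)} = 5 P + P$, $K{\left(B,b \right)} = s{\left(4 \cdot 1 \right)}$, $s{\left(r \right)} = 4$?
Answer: $\frac{28561}{16} \approx 1785.1$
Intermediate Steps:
$K{\left(B,b \right)} = 4$
$H{\left(V,P \right)} = 6 P$
$H^{4}{\left(-5 - \frac{0}{-3},1 \frac{1}{-3} - \frac{3}{K{\left(-4,-2 \right)}} \right)} = \left(6 \left(1 \frac{1}{-3} - \frac{3}{4}\right)\right)^{4} = \left(6 \left(1 \left(- \frac{1}{3}\right) - \frac{3}{4}\right)\right)^{4} = \left(6 \left(- \frac{1}{3} - \frac{3}{4}\right)\right)^{4} = \left(6 \left(- \frac{13}{12}\right)\right)^{4} = \left(- \frac{13}{2}\right)^{4} = \frac{28561}{16}$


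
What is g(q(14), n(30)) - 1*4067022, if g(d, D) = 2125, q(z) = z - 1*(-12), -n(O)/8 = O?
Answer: -4064897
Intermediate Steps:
n(O) = -8*O
q(z) = 12 + z (q(z) = z + 12 = 12 + z)
g(q(14), n(30)) - 1*4067022 = 2125 - 1*4067022 = 2125 - 4067022 = -4064897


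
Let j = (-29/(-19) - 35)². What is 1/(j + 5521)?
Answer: 361/2397577 ≈ 0.00015057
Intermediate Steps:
j = 404496/361 (j = (-29*(-1/19) - 35)² = (29/19 - 35)² = (-636/19)² = 404496/361 ≈ 1120.5)
1/(j + 5521) = 1/(404496/361 + 5521) = 1/(2397577/361) = 361/2397577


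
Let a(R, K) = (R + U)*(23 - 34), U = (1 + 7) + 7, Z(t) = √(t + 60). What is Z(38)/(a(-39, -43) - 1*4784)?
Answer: -7*√2/4520 ≈ -0.0021902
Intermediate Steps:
Z(t) = √(60 + t)
U = 15 (U = 8 + 7 = 15)
a(R, K) = -165 - 11*R (a(R, K) = (R + 15)*(23 - 34) = (15 + R)*(-11) = -165 - 11*R)
Z(38)/(a(-39, -43) - 1*4784) = √(60 + 38)/((-165 - 11*(-39)) - 1*4784) = √98/((-165 + 429) - 4784) = (7*√2)/(264 - 4784) = (7*√2)/(-4520) = (7*√2)*(-1/4520) = -7*√2/4520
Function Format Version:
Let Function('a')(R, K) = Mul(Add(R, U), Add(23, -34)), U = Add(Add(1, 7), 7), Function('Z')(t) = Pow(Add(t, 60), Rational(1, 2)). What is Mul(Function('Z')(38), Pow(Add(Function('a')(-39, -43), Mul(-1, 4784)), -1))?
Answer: Mul(Rational(-7, 4520), Pow(2, Rational(1, 2))) ≈ -0.0021902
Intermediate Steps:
Function('Z')(t) = Pow(Add(60, t), Rational(1, 2))
U = 15 (U = Add(8, 7) = 15)
Function('a')(R, K) = Add(-165, Mul(-11, R)) (Function('a')(R, K) = Mul(Add(R, 15), Add(23, -34)) = Mul(Add(15, R), -11) = Add(-165, Mul(-11, R)))
Mul(Function('Z')(38), Pow(Add(Function('a')(-39, -43), Mul(-1, 4784)), -1)) = Mul(Pow(Add(60, 38), Rational(1, 2)), Pow(Add(Add(-165, Mul(-11, -39)), Mul(-1, 4784)), -1)) = Mul(Pow(98, Rational(1, 2)), Pow(Add(Add(-165, 429), -4784), -1)) = Mul(Mul(7, Pow(2, Rational(1, 2))), Pow(Add(264, -4784), -1)) = Mul(Mul(7, Pow(2, Rational(1, 2))), Pow(-4520, -1)) = Mul(Mul(7, Pow(2, Rational(1, 2))), Rational(-1, 4520)) = Mul(Rational(-7, 4520), Pow(2, Rational(1, 2)))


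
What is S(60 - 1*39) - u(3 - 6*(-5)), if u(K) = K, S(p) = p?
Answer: -12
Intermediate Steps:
S(60 - 1*39) - u(3 - 6*(-5)) = (60 - 1*39) - (3 - 6*(-5)) = (60 - 39) - (3 + 30) = 21 - 1*33 = 21 - 33 = -12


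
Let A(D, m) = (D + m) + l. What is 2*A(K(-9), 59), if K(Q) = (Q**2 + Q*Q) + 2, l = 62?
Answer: 570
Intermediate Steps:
K(Q) = 2 + 2*Q**2 (K(Q) = (Q**2 + Q**2) + 2 = 2*Q**2 + 2 = 2 + 2*Q**2)
A(D, m) = 62 + D + m (A(D, m) = (D + m) + 62 = 62 + D + m)
2*A(K(-9), 59) = 2*(62 + (2 + 2*(-9)**2) + 59) = 2*(62 + (2 + 2*81) + 59) = 2*(62 + (2 + 162) + 59) = 2*(62 + 164 + 59) = 2*285 = 570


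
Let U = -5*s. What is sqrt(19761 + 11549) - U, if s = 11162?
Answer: 55810 + sqrt(31310) ≈ 55987.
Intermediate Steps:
U = -55810 (U = -5*11162 = -55810)
sqrt(19761 + 11549) - U = sqrt(19761 + 11549) - 1*(-55810) = sqrt(31310) + 55810 = 55810 + sqrt(31310)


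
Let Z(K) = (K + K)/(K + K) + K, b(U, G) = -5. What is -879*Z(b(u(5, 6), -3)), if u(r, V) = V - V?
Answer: 3516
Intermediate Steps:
u(r, V) = 0
Z(K) = 1 + K (Z(K) = (2*K)/((2*K)) + K = (2*K)*(1/(2*K)) + K = 1 + K)
-879*Z(b(u(5, 6), -3)) = -879*(1 - 5) = -879*(-4) = 3516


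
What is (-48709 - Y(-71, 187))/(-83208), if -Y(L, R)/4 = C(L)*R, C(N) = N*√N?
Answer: 48709/83208 + 13277*I*√71/20802 ≈ 0.58539 + 5.378*I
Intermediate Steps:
C(N) = N^(3/2)
Y(L, R) = -4*R*L^(3/2) (Y(L, R) = -4*L^(3/2)*R = -4*R*L^(3/2))
(-48709 - Y(-71, 187))/(-83208) = (-48709 - (-4)*187*(-71)^(3/2))/(-83208) = (-48709 - (-4)*187*(-71*I*√71))*(-1/83208) = (-48709 - 53108*I*√71)*(-1/83208) = 48709/83208 + 13277*I*√71/20802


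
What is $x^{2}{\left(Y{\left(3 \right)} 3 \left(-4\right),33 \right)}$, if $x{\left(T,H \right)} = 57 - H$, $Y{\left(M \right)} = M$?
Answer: $576$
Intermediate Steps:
$x^{2}{\left(Y{\left(3 \right)} 3 \left(-4\right),33 \right)} = \left(57 - 33\right)^{2} = 24^{2} = 576$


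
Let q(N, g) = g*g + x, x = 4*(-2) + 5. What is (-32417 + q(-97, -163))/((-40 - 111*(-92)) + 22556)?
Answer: -5851/32728 ≈ -0.17878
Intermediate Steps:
x = -3 (x = -8 + 5 = -3)
q(N, g) = -3 + g**2 (q(N, g) = g*g - 3 = g**2 - 3 = -3 + g**2)
(-32417 + q(-97, -163))/((-40 - 111*(-92)) + 22556) = (-32417 + (-3 + (-163)**2))/((-40 - 111*(-92)) + 22556) = (-32417 + (-3 + 26569))/((-40 + 10212) + 22556) = (-32417 + 26566)/(10172 + 22556) = -5851/32728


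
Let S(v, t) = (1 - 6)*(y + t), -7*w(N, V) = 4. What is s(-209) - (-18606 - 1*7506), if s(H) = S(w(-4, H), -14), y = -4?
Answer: 26202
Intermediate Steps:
w(N, V) = -4/7 (w(N, V) = -⅐*4 = -4/7)
S(v, t) = 20 - 5*t (S(v, t) = (1 - 6)*(-4 + t) = -5*(-4 + t) = 20 - 5*t)
s(H) = 90 (s(H) = 20 - 5*(-14) = 20 + 70 = 90)
s(-209) - (-18606 - 1*7506) = 90 - (-18606 - 1*7506) = 90 - (-18606 - 7506) = 90 - 1*(-26112) = 90 + 26112 = 26202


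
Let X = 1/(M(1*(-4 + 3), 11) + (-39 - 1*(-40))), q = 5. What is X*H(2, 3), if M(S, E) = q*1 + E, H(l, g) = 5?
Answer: 5/17 ≈ 0.29412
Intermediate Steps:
M(S, E) = 5 + E (M(S, E) = 5*1 + E = 5 + E)
X = 1/17 (X = 1/((5 + 11) + (-39 - 1*(-40))) = 1/(16 + (-39 + 40)) = 1/(16 + 1) = 1/17 ≈ 0.058824)
X*H(2, 3) = (1/17)*5 = 5/17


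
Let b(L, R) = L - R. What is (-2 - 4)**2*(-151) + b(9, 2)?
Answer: -5429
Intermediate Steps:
(-2 - 4)**2*(-151) + b(9, 2) = (-2 - 4)**2*(-151) + (9 - 1*2) = (-6)**2*(-151) + (9 - 2) = 36*(-151) + 7 = -5436 + 7 = -5429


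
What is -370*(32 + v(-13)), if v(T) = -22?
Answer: -3700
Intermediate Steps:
-370*(32 + v(-13)) = -370*(32 - 22) = -370*10 = -3700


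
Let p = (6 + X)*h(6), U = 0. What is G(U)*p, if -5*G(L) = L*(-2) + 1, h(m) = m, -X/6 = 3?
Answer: 72/5 ≈ 14.400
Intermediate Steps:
X = -18 (X = -6*3 = -18)
p = -72 (p = (6 - 18)*6 = -12*6 = -72)
G(L) = -⅕ + 2*L/5 (G(L) = -(L*(-2) + 1)/5 = -(-2*L + 1)/5 = -(1 - 2*L)/5 = -⅕ + 2*L/5)
G(U)*p = (-⅕ + (⅖)*0)*(-72) = (-⅕ + 0)*(-72) = -⅕*(-72) = 72/5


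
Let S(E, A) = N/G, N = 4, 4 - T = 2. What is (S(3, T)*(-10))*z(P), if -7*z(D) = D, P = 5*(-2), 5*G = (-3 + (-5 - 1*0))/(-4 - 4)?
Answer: -2000/7 ≈ -285.71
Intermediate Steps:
T = 2 (T = 4 - 1*2 = 4 - 2 = 2)
G = ⅕ (G = ((-3 + (-5 - 1*0))/(-4 - 4))/5 = ((-3 + (-5 + 0))/(-8))/5 = ((-3 - 5)*(-⅛))/5 = (-8*(-⅛))/5 = (⅕)*1 = ⅕ ≈ 0.20000)
S(E, A) = 20 (S(E, A) = 4/(⅕) = 4*5 = 20)
P = -10
z(D) = -D/7
(S(3, T)*(-10))*z(P) = (20*(-10))*(-⅐*(-10)) = -200*10/7 = -2000/7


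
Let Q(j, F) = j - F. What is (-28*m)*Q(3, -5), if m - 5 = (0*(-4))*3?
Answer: -1120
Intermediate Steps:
m = 5 (m = 5 + (0*(-4))*3 = 5 + 0*3 = 5 + 0 = 5)
(-28*m)*Q(3, -5) = (-28*5)*(3 - 1*(-5)) = -140*(3 + 5) = -140*8 = -1120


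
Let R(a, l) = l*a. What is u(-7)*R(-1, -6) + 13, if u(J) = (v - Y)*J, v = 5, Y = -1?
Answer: -239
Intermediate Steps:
R(a, l) = a*l
u(J) = 6*J (u(J) = (5 - 1*(-1))*J = (5 + 1)*J = 6*J)
u(-7)*R(-1, -6) + 13 = (6*(-7))*(-1*(-6)) + 13 = -42*6 + 13 = -252 + 13 = -239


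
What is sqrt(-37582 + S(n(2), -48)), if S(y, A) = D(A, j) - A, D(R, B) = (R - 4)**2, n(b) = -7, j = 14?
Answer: 9*I*sqrt(430) ≈ 186.63*I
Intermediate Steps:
D(R, B) = (-4 + R)**2
S(y, A) = (-4 + A)**2 - A
sqrt(-37582 + S(n(2), -48)) = sqrt(-37582 + ((-4 - 48)**2 - 1*(-48))) = sqrt(-37582 + ((-52)**2 + 48)) = sqrt(-37582 + (2704 + 48)) = sqrt(-37582 + 2752) = sqrt(-34830) = 9*I*sqrt(430)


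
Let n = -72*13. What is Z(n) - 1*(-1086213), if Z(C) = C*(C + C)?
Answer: 2838405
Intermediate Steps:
n = -936
Z(C) = 2*C² (Z(C) = C*(2*C) = 2*C²)
Z(n) - 1*(-1086213) = 2*(-936)² - 1*(-1086213) = 2*876096 + 1086213 = 1752192 + 1086213 = 2838405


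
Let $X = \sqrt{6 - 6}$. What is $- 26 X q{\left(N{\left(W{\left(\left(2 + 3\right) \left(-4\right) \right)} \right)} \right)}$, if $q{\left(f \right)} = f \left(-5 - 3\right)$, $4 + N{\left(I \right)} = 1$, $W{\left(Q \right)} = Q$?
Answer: $0$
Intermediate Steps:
$N{\left(I \right)} = -3$ ($N{\left(I \right)} = -4 + 1 = -3$)
$X = 0$ ($X = \sqrt{0} = 0$)
$q{\left(f \right)} = - 8 f$ ($q{\left(f \right)} = f \left(-8\right) = - 8 f$)
$- 26 X q{\left(N{\left(W{\left(\left(2 + 3\right) \left(-4\right) \right)} \right)} \right)} = \left(-26\right) 0 \left(\left(-8\right) \left(-3\right)\right) = 0 \cdot 24 = 0$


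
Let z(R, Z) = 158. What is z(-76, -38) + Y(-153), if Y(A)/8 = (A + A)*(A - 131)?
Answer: 695390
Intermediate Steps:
Y(A) = 16*A*(-131 + A) (Y(A) = 8*((A + A)*(A - 131)) = 8*((2*A)*(-131 + A)) = 8*(2*A*(-131 + A)) = 16*A*(-131 + A))
z(-76, -38) + Y(-153) = 158 + 16*(-153)*(-131 - 153) = 158 + 16*(-153)*(-284) = 158 + 695232 = 695390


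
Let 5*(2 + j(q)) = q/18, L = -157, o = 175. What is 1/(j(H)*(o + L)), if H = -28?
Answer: -5/208 ≈ -0.024038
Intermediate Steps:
j(q) = -2 + q/90 (j(q) = -2 + (q/18)/5 = -2 + q/90)
1/(j(H)*(o + L)) = 1/((-2 + (1/90)*(-28))*(175 - 157)) = 1/((-2 - 14/45)*18) = 1/(-104/45*18) = 1/(-208/5) = -5/208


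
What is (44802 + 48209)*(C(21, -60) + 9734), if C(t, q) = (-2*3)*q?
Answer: 938853034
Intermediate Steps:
C(t, q) = -6*q
(44802 + 48209)*(C(21, -60) + 9734) = (44802 + 48209)*(-6*(-60) + 9734) = 93011*(360 + 9734) = 93011*10094 = 938853034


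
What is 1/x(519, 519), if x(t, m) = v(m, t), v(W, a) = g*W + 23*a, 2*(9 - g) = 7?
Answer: 2/29583 ≈ 6.7606e-5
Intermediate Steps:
g = 11/2 (g = 9 - ½*7 = 9 - 7/2 = 11/2 ≈ 5.5000)
v(W, a) = 23*a + 11*W/2 (v(W, a) = 11*W/2 + 23*a = 23*a + 11*W/2)
x(t, m) = 23*t + 11*m/2
1/x(519, 519) = 1/(23*519 + (11/2)*519) = 1/(11937 + 5709/2) = 1/(29583/2) = 2/29583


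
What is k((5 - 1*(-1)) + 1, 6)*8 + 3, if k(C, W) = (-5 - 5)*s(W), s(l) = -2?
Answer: 163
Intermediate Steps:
k(C, W) = 20 (k(C, W) = (-5 - 5)*(-2) = -10*(-2) = 20)
k((5 - 1*(-1)) + 1, 6)*8 + 3 = 20*8 + 3 = 160 + 3 = 163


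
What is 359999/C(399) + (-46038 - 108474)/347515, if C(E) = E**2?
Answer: 14358083939/7903533645 ≈ 1.8167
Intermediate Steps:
359999/C(399) + (-46038 - 108474)/347515 = 359999/(399**2) + (-46038 - 108474)/347515 = 359999/159201 - 154512*1/347515 = 359999*(1/159201) - 154512/347515 = 359999/159201 - 154512/347515 = 14358083939/7903533645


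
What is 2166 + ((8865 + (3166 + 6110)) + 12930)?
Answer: 33237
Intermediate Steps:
2166 + ((8865 + (3166 + 6110)) + 12930) = 2166 + ((8865 + 9276) + 12930) = 2166 + (18141 + 12930) = 2166 + 31071 = 33237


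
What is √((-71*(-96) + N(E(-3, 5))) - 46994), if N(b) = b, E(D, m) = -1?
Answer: I*√40179 ≈ 200.45*I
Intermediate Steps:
√((-71*(-96) + N(E(-3, 5))) - 46994) = √((-71*(-96) - 1) - 46994) = √((6816 - 1) - 46994) = √(6815 - 46994) = √(-40179) = I*√40179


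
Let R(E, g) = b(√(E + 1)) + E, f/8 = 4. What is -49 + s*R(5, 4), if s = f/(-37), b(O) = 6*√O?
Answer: -1973/37 - 192*6^(¼)/37 ≈ -61.446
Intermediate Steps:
f = 32 (f = 8*4 = 32)
R(E, g) = E + 6*(1 + E)^(¼) (R(E, g) = 6*√(√(E + 1)) + E = 6*√(√(1 + E)) + E = 6*(1 + E)^(¼) + E = E + 6*(1 + E)^(¼))
s = -32/37 (s = 32/(-37) = 32*(-1/37) = -32/37 ≈ -0.86486)
-49 + s*R(5, 4) = -49 - 32*(5 + 6*(1 + 5)^(¼))/37 = -49 - 32*(5 + 6*6^(¼))/37 = -49 + (-160/37 - 192*6^(¼)/37) = -1973/37 - 192*6^(¼)/37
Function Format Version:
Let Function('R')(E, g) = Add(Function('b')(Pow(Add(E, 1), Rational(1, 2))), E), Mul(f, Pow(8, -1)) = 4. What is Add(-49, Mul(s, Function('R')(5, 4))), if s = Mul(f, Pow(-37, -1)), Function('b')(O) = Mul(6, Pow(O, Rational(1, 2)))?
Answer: Add(Rational(-1973, 37), Mul(Rational(-192, 37), Pow(6, Rational(1, 4)))) ≈ -61.446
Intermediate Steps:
f = 32 (f = Mul(8, 4) = 32)
Function('R')(E, g) = Add(E, Mul(6, Pow(Add(1, E), Rational(1, 4)))) (Function('R')(E, g) = Add(Mul(6, Pow(Pow(Add(E, 1), Rational(1, 2)), Rational(1, 2))), E) = Add(Mul(6, Pow(Pow(Add(1, E), Rational(1, 2)), Rational(1, 2))), E) = Add(Mul(6, Pow(Add(1, E), Rational(1, 4))), E) = Add(E, Mul(6, Pow(Add(1, E), Rational(1, 4)))))
s = Rational(-32, 37) (s = Mul(32, Pow(-37, -1)) = Mul(32, Rational(-1, 37)) = Rational(-32, 37) ≈ -0.86486)
Add(-49, Mul(s, Function('R')(5, 4))) = Add(-49, Mul(Rational(-32, 37), Add(5, Mul(6, Pow(Add(1, 5), Rational(1, 4)))))) = Add(-49, Mul(Rational(-32, 37), Add(5, Mul(6, Pow(6, Rational(1, 4)))))) = Add(-49, Add(Rational(-160, 37), Mul(Rational(-192, 37), Pow(6, Rational(1, 4))))) = Add(Rational(-1973, 37), Mul(Rational(-192, 37), Pow(6, Rational(1, 4))))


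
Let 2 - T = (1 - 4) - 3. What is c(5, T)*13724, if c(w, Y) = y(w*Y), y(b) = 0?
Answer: 0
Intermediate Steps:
T = 8 (T = 2 - ((1 - 4) - 3) = 2 - (-3 - 3) = 2 - 1*(-6) = 2 + 6 = 8)
c(w, Y) = 0
c(5, T)*13724 = 0*13724 = 0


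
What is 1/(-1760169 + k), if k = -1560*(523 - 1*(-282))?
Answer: -1/3015969 ≈ -3.3157e-7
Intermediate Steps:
k = -1255800 (k = -1560*(523 + 282) = -1560*805 = -1255800)
1/(-1760169 + k) = 1/(-1760169 - 1255800) = 1/(-3015969) = -1/3015969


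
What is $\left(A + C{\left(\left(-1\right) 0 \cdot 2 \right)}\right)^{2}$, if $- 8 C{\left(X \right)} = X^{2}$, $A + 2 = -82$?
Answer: $7056$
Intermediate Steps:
$A = -84$ ($A = -2 - 82 = -84$)
$C{\left(X \right)} = - \frac{X^{2}}{8}$
$\left(A + C{\left(\left(-1\right) 0 \cdot 2 \right)}\right)^{2} = \left(-84 - \frac{\left(\left(-1\right) 0 \cdot 2\right)^{2}}{8}\right)^{2} = \left(-84 - \frac{\left(0 \cdot 2\right)^{2}}{8}\right)^{2} = \left(-84 - \frac{0^{2}}{8}\right)^{2} = \left(-84 - 0\right)^{2} = \left(-84 + 0\right)^{2} = \left(-84\right)^{2} = 7056$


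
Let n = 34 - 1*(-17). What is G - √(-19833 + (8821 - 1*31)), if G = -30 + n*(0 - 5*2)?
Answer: -540 - 3*I*√1227 ≈ -540.0 - 105.09*I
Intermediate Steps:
n = 51 (n = 34 + 17 = 51)
G = -540 (G = -30 + 51*(0 - 5*2) = -30 + 51*(0 - 10) = -30 + 51*(-10) = -30 - 510 = -540)
G - √(-19833 + (8821 - 1*31)) = -540 - √(-19833 + (8821 - 1*31)) = -540 - √(-19833 + (8821 - 31)) = -540 - √(-19833 + 8790) = -540 - √(-11043) = -540 - 3*I*√1227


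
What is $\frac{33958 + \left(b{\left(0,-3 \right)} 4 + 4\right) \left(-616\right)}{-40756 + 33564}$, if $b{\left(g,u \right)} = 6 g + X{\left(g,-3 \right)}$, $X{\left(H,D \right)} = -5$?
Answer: $- \frac{21907}{3596} \approx -6.092$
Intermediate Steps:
$b{\left(g,u \right)} = -5 + 6 g$ ($b{\left(g,u \right)} = 6 g - 5 = -5 + 6 g$)
$\frac{33958 + \left(b{\left(0,-3 \right)} 4 + 4\right) \left(-616\right)}{-40756 + 33564} = \frac{33958 + \left(\left(-5 + 6 \cdot 0\right) 4 + 4\right) \left(-616\right)}{-40756 + 33564} = \frac{33958 + \left(\left(-5 + 0\right) 4 + 4\right) \left(-616\right)}{-7192} = \left(33958 + \left(\left(-5\right) 4 + 4\right) \left(-616\right)\right) \left(- \frac{1}{7192}\right) = \left(33958 + \left(-20 + 4\right) \left(-616\right)\right) \left(- \frac{1}{7192}\right) = \left(33958 - -9856\right) \left(- \frac{1}{7192}\right) = \left(33958 + 9856\right) \left(- \frac{1}{7192}\right) = 43814 \left(- \frac{1}{7192}\right) = - \frac{21907}{3596}$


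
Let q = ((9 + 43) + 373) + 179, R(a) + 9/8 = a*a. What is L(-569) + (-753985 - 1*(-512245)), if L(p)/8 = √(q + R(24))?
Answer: -241740 + 2*√18862 ≈ -2.4147e+5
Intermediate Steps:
R(a) = -9/8 + a² (R(a) = -9/8 + a*a = -9/8 + a²)
q = 604 (q = (52 + 373) + 179 = 425 + 179 = 604)
L(p) = 2*√18862 (L(p) = 8*√(604 + (-9/8 + 24²)) = 8*√(604 + (-9/8 + 576)) = 8*√(604 + 4599/8) = 8*√(9431/8) = 8*(√18862/4) = 2*√18862)
L(-569) + (-753985 - 1*(-512245)) = 2*√18862 + (-753985 - 1*(-512245)) = 2*√18862 + (-753985 + 512245) = 2*√18862 - 241740 = -241740 + 2*√18862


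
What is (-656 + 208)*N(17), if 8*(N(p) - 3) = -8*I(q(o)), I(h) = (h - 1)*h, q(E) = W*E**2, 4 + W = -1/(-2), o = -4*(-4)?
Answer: 360061632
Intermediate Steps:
o = 16
W = -7/2 (W = -4 - 1/(-2) = -4 - 1*(-1/2) = -4 + 1/2 = -7/2 ≈ -3.5000)
q(E) = -7*E**2/2
I(h) = h*(-1 + h) (I(h) = (-1 + h)*h = h*(-1 + h))
N(p) = -803709 (N(p) = 3 + (-8*(-7/2*16**2)*(-1 - 7/2*16**2))/8 = 3 + (-8*(-7/2*256)*(-1 - 7/2*256))/8 = 3 + (-(-7168)*(-1 - 896))/8 = 3 + (-(-7168)*(-897))/8 = 3 + (-8*803712)/8 = 3 + (1/8)*(-6429696) = 3 - 803712 = -803709)
(-656 + 208)*N(17) = (-656 + 208)*(-803709) = -448*(-803709) = 360061632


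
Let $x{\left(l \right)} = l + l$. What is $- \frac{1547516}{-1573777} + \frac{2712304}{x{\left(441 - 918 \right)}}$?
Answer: $- \frac{2133542660972}{750691629} \approx -2842.1$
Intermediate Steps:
$x{\left(l \right)} = 2 l$
$- \frac{1547516}{-1573777} + \frac{2712304}{x{\left(441 - 918 \right)}} = - \frac{1547516}{-1573777} + \frac{2712304}{2 \left(441 - 918\right)} = \left(-1547516\right) \left(- \frac{1}{1573777}\right) + \frac{2712304}{2 \left(-477\right)} = \frac{1547516}{1573777} + \frac{2712304}{-954} = \frac{1547516}{1573777} + 2712304 \left(- \frac{1}{954}\right) = \frac{1547516}{1573777} - \frac{1356152}{477} = - \frac{2133542660972}{750691629}$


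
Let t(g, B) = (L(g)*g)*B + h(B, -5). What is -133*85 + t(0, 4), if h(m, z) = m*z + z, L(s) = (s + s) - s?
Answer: -11330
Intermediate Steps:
L(s) = s (L(s) = 2*s - s = s)
h(m, z) = z + m*z
t(g, B) = -5 - 5*B + B*g**2 (t(g, B) = (g*g)*B - 5*(1 + B) = g**2*B + (-5 - 5*B) = B*g**2 + (-5 - 5*B) = -5 - 5*B + B*g**2)
-133*85 + t(0, 4) = -133*85 + (-5 - 5*4 + 4*0**2) = -11305 + (-5 - 20 + 4*0) = -11305 + (-5 - 20 + 0) = -11305 - 25 = -11330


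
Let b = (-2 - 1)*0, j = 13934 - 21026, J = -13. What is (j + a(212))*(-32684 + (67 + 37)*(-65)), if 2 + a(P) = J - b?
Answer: 280328508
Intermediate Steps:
j = -7092
b = 0 (b = -3*0 = 0)
a(P) = -15 (a(P) = -2 + (-13 - 1*0) = -2 + (-13 + 0) = -2 - 13 = -15)
(j + a(212))*(-32684 + (67 + 37)*(-65)) = (-7092 - 15)*(-32684 + (67 + 37)*(-65)) = -7107*(-32684 + 104*(-65)) = -7107*(-32684 - 6760) = -7107*(-39444) = 280328508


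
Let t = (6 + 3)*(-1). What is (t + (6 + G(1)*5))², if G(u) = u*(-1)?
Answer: 64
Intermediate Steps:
t = -9 (t = 9*(-1) = -9)
G(u) = -u
(t + (6 + G(1)*5))² = (-9 + (6 - 1*1*5))² = (-9 + (6 - 1*5))² = (-9 + (6 - 5))² = (-9 + 1)² = (-8)² = 64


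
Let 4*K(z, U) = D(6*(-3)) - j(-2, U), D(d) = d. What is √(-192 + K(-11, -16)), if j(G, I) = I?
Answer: I*√770/2 ≈ 13.874*I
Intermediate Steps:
K(z, U) = -9/2 - U/4 (K(z, U) = (6*(-3) - U)/4 = (-18 - U)/4 = -9/2 - U/4)
√(-192 + K(-11, -16)) = √(-192 + (-9/2 - ¼*(-16))) = √(-192 + (-9/2 + 4)) = √(-192 - ½) = √(-385/2) = I*√770/2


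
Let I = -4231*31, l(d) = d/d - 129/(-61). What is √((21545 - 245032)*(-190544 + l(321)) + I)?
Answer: √158452383614677/61 ≈ 2.0636e+5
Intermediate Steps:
l(d) = 190/61 (l(d) = 1 - 129*(-1/61) = 1 + 129/61 = 190/61)
I = -131161
√((21545 - 245032)*(-190544 + l(321)) + I) = √((21545 - 245032)*(-190544 + 190/61) - 131161) = √(-223487*(-11622994/61) - 131161) = √(2597588060078/61 - 131161) = √(2597580059257/61) = √158452383614677/61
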